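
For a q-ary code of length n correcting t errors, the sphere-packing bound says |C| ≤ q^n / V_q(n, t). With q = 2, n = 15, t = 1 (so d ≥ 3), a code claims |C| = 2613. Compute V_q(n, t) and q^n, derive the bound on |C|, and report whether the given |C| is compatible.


V_q(n, t) = 16, q^n = 32768, Hamming bound = 2048, |C| = 2613 > bound (violated).

Step 1: Compute V_q(n, t) = Σ_{j=0}^1 C(n, j) (q−1)^j.
  j = 0: C(15,0)·(1)^0 = 1·1 = 1.
  j = 1: C(15,1)·(1)^1 = 15·1 = 15.
  V_q(n, t) = 1 + 15 = 16.
Step 2: q^n = 2^15 = 32768.
Step 3: Hamming bound ⌊q^n / V_q(n,t)⌋ = ⌊32768/16⌋ = 2048.
Step 4: Compare |C| = 2613 to 2048: violated.
The claimed |C| lies above the Hamming bound, so no 2-ary code of length 15 with d ≥ 3 can have 2613 codewords.


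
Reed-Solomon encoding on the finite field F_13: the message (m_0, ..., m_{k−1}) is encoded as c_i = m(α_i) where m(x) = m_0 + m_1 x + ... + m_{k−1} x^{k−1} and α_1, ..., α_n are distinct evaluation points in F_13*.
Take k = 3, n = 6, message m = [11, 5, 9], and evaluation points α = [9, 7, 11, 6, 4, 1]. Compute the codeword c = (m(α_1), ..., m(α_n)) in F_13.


c = [5, 6, 11, 1, 6, 12]

Message polynomial: m(x) = 11 + 5·x + 9·x^2 (mod 13).
For each evaluation point α_i, compute m(α_i) mod 13:
  α_1 = 9: Horner steps 9 → 8 → 5, so m(9) = 5.
  α_2 = 7: Horner steps 9 → 3 → 6, so m(7) = 6.
  α_3 = 11: Horner steps 9 → 0 → 11, so m(11) = 11.
  α_4 = 6: Horner steps 9 → 7 → 1, so m(6) = 1.
  α_5 = 4: Horner steps 9 → 2 → 6, so m(4) = 6.
  α_6 = 1: Horner steps 9 → 1 → 12, so m(1) = 12.
Codeword c = [5, 6, 11, 1, 6, 12] ∈ F_13^6.


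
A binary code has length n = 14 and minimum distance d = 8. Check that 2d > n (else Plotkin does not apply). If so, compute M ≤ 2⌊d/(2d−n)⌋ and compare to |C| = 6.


Plotkin bound M ≤ 8; given |C| = 6 ≤ bound (satisfied).

Check applicability: 2d = 16, n = 14.
2d − n = 2 > 0, so Plotkin applies.
Compute d/(2d−n) = 8/2 ≈ 4.0000.
⌊d/(2d−n)⌋ = 4.
Plotkin bound: M ≤ 2·4 = 8.
Given |C| = 6, check: satisfied.
This |C| is below the Plotkin bound.


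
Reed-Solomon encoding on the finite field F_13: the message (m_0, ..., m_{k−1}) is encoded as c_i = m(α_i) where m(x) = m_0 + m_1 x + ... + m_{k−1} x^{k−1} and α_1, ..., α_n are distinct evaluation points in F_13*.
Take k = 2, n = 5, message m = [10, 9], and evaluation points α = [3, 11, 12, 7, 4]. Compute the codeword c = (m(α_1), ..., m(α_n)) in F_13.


c = [11, 5, 1, 8, 7]

Message polynomial: m(x) = 10 + 9·x (mod 13).
For each evaluation point α_i, compute m(α_i) mod 13:
  α_1 = 3: Horner steps 9 → 11, so m(3) = 11.
  α_2 = 11: Horner steps 9 → 5, so m(11) = 5.
  α_3 = 12: Horner steps 9 → 1, so m(12) = 1.
  α_4 = 7: Horner steps 9 → 8, so m(7) = 8.
  α_5 = 4: Horner steps 9 → 7, so m(4) = 7.
Codeword c = [11, 5, 1, 8, 7] ∈ F_13^5.


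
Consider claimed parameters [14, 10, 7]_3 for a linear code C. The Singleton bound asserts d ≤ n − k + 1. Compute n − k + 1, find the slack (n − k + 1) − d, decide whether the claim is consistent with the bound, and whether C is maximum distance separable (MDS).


Singleton RHS = n − k + 1 = 5, slack = -2, bound violated (no such code; not MDS).

Singleton bound: d ≤ n − k + 1.
Here n = 14, k = 10, so n − k + 1 = 5.
Given d = 7, check d ≤ 5: NO.
Slack = (n − k + 1) − d = -2.
The slack is negative: d = 7 exceeds n − k + 1 = 5 by 2, so the Singleton bound is violated and no linear [14, 10, 7]_3 code can exist. In particular it is not MDS (MDS requires d = n − k + 1 exactly).
Description: the claimed parameters are [14, 10, 7]_3; such a code would be impossible (violates the Singleton bound).


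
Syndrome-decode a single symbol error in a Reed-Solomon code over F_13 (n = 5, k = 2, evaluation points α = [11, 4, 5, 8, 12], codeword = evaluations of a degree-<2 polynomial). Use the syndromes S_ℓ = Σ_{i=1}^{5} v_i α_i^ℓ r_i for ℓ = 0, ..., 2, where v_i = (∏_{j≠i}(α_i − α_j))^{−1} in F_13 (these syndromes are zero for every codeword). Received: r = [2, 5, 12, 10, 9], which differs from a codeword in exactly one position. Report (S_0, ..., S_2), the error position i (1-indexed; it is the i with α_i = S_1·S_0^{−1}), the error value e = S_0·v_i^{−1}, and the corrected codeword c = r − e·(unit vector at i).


S = (3, 11, 10), error at position 4, error magnitude e = 3, c = [2, 5, 12, 7, 9].

Step 1: column multipliers v_i = (∏_{j≠i}(α_i − α_j))^{−1} mod 13.
  i = 1 (α = 11): (11−4)(11−5)(11−8)(11−12) = 7·6·3·(−1) = −126 ≡ 4, so v_1 = 4^{−1} = 10 (mod 13).
  i = 2 (α = 4): (4−11)(4−5)(4−8)(4−12) = (−7)·(−1)·(−4)·(−8) = 224 ≡ 3, so v_2 = 3^{−1} = 9 (mod 13).
  i = 3 (α = 5): (5−11)(5−4)(5−8)(5−12) = (−6)·1·(−3)·(−7) = −126 ≡ 4, so v_3 = 4^{−1} = 10 (mod 13).
  i = 4 (α = 8): (8−11)(8−4)(8−5)(8−12) = (−3)·4·3·(−4) = 144 ≡ 1, so v_4 = 1^{−1} = 1 (mod 13).
  i = 5 (α = 12): (12−11)(12−4)(12−5)(12−8) = 1·8·7·4 = 224 ≡ 3, so v_5 = 3^{−1} = 9 (mod 13).
  v = [10, 9, 10, 1, 9].
Step 2: syndromes of r = [2, 5, 12, 10, 9] (all sums mod 13).
  S_0 = Σ v_i r_i = 10·2 + 9·5 + 10·12 + 1·10 + 9·9 = 276 ≡ 3.
  S_1 = Σ v_i α_i r_i = 10·11·2 + 9·4·5 + 10·5·12 + 1·8·10 + 9·12·9 = 2052 ≡ 11.
  α_i^2 mod 13 = [4, 3, 12, 12, 1].
  S_2 = Σ v_i α_i^2 r_i = 10·4·2 + 9·3·5 + 10·12·12 + 1·12·10 + 9·1·9 = 1856 ≡ 10.
  S = (3, 11, 10) ≠ 0, so r is not a codeword (an error is present).
Step 3: locate the error. For a single error e at position i, S_ℓ = v_i·e·α_i^ℓ, so α_err = S_1/S_0.
  S_0^{−1} = 3^{−1} = 9 (mod 13), so α_err = 11·9 = 99 ≡ 8 = α_4. Error position i = 4.
  Consistency check: S_2/S_1 = 10·6 = 60 ≡ 8 = α_err ✓ (single-error assumption holds).
Step 4: error magnitude e = S_0/v_4 = S_0·∏_{j≠4}(α_4 − α_j) = 3·1 = 3 ≡ 3 (mod 13).
Step 5: correct position 4: c_4 = r_4 − e = 10 − 3 ≡ 7 (mod 13). Hence c = [2, 5, 12, 7, 9].
  Check: interpolating c through the α_i gives m(x) = 3 + 7·x (degree < 2) with m(α_i) = c_i for every i, so c is indeed a codeword.


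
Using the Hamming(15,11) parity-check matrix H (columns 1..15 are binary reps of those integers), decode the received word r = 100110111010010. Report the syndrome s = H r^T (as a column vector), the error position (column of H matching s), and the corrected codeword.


s = (0, 0, 1, 1)^T, error position = 3, corrected codeword c = 101110111010010

Compute s = H r^T mod 2 one row at a time:
  s_1 = 1 + 1 + 0 + 1 + 0 + 0 + 1 + 0 = 4 ≡ 0 (mod 2).
  s_2 = 1 + 1 + 0 + 1 + 0 + 0 + 1 + 0 = 4 ≡ 0 (mod 2).
  s_3 = 0 + 0 + 0 + 1 + 0 + 1 + 1 + 0 = 3 ≡ 1 (mod 2).
  s_4 = 1 + 0 + 1 + 1 + 1 + 1 + 0 + 0 = 5 ≡ 1 (mod 2).
s = (0, 0, 1, 1)^T — this equals column 3 of H (binary 0011), so error is at position 3.
Correct: flip bit 3 of r = 100110111010010 to get c = 101110111010010.


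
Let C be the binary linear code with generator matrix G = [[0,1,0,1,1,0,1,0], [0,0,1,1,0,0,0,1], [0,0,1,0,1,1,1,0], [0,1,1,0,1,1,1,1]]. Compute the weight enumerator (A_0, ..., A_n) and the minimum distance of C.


Weight distribution: A_0 = 1, A_1 = 1, A_2 = 1, A_3 = 4, A_4 = 5, A_5 = 3, A_6 = 1. Minimum distance d = 1.

Enumerate all 2^4 = 16 messages m ∈ F_2^4.
For each, compute codeword c = mG in F_2^8, then tally its weight.
  m = 0000 → c = 00000000, weight = 0.
  m = 1000 → c = 01011010, weight = 4.
  m = 0100 → c = 00110001, weight = 3.
  m = 1100 → c = 01101011, weight = 5.
  m = 0010 → c = 00101110, weight = 4.
  m = 1010 → c = 01110100, weight = 4.
  m = 0110 → c = 00011111, weight = 5.
  m = 1110 → c = 01000101, weight = 3.
  m = 0001 → c = 01101111, weight = 6.
  m = 1001 → c = 00110101, weight = 4.
  m = 0101 → c = 01011110, weight = 5.
  m = 1101 → c = 00000100, weight = 1.
  m = 0011 → c = 01000001, weight = 2.
  m = 1011 → c = 00011011, weight = 4.
  m = 0111 → c = 01110000, weight = 3.
  m = 1111 → c = 00101010, weight = 3.
Tally weights:
  weight 0: 1 codewords.
  weight 1: 1 codewords.
  weight 2: 1 codewords.
  weight 3: 4 codewords.
  weight 4: 5 codewords.
  weight 5: 3 codewords.
  weight 6: 1 codewords.
Minimum distance d = smallest w > 0 with A_w > 0 = 1.
Sanity: Σ A_w = 16 = 2^4 = 16 ✓.


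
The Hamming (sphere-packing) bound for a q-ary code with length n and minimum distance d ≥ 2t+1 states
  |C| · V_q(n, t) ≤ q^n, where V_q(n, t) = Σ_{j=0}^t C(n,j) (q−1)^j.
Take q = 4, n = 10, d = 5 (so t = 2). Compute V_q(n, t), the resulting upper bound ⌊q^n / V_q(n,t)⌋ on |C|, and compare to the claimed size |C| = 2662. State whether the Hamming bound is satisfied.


V_q(n, t) = 436, q^n = 1048576, Hamming bound = 2404, |C| = 2662 > bound (violated).

Step 1: Compute V_q(n, t) = Σ_{j=0}^2 C(n, j) (q−1)^j.
  j = 0: C(10,0)·(3)^0 = 1·1 = 1.
  j = 1: C(10,1)·(3)^1 = 10·3 = 30.
  j = 2: C(10,2)·(3)^2 = 45·9 = 405.
  V_q(n, t) = 1 + 30 + 405 = 436.
Step 2: q^n = 4^10 = 1048576.
Step 3: Hamming bound ⌊q^n / V_q(n,t)⌋ = ⌊1048576/436⌋ = 2404.
Step 4: Compare |C| = 2662 to 2404: violated.
The claimed |C| lies above the Hamming bound, so no 4-ary code of length 10 with d ≥ 5 can have 2662 codewords.


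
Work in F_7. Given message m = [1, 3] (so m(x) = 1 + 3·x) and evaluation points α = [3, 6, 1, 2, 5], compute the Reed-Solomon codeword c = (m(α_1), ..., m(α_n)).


c = [3, 5, 4, 0, 2]

Message polynomial: m(x) = 1 + 3·x (mod 7).
For each evaluation point α_i, compute m(α_i) mod 7:
  α_1 = 3: Horner steps 3 → 3, so m(3) = 3.
  α_2 = 6: Horner steps 3 → 5, so m(6) = 5.
  α_3 = 1: Horner steps 3 → 4, so m(1) = 4.
  α_4 = 2: Horner steps 3 → 0, so m(2) = 0.
  α_5 = 5: Horner steps 3 → 2, so m(5) = 2.
Codeword c = [3, 5, 4, 0, 2] ∈ F_7^5.


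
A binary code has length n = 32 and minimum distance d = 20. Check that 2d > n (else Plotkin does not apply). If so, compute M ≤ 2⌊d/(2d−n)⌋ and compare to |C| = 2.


Plotkin bound M ≤ 4; given |C| = 2 ≤ bound (satisfied).

Check applicability: 2d = 40, n = 32.
2d − n = 8 > 0, so Plotkin applies.
Compute d/(2d−n) = 20/8 ≈ 2.5000.
⌊d/(2d−n)⌋ = 2.
Plotkin bound: M ≤ 2·2 = 4.
Given |C| = 2, check: satisfied.
This |C| is below the Plotkin bound.


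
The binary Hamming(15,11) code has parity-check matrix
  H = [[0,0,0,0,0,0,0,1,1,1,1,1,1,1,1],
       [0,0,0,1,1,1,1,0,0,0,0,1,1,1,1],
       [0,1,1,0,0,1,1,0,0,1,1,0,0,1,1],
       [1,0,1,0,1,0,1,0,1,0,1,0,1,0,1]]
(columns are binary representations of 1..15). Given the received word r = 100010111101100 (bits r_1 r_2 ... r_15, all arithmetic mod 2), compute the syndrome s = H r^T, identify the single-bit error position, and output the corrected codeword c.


s = (1, 0, 0, 1)^T, error position = 9, corrected codeword c = 100010110101100

Compute s = H r^T mod 2 one row at a time:
  s_1 = 1 + 1 + 1 + 0 + 1 + 1 + 0 + 0 = 5 ≡ 1 (mod 2).
  s_2 = 0 + 1 + 0 + 1 + 1 + 1 + 0 + 0 = 4 ≡ 0 (mod 2).
  s_3 = 0 + 0 + 0 + 1 + 1 + 0 + 0 + 0 = 2 ≡ 0 (mod 2).
  s_4 = 1 + 0 + 1 + 1 + 1 + 0 + 1 + 0 = 5 ≡ 1 (mod 2).
s = (1, 0, 0, 1)^T — this equals column 9 of H (binary 1001), so error is at position 9.
Correct: flip bit 9 of r = 100010111101100 to get c = 100010110101100.


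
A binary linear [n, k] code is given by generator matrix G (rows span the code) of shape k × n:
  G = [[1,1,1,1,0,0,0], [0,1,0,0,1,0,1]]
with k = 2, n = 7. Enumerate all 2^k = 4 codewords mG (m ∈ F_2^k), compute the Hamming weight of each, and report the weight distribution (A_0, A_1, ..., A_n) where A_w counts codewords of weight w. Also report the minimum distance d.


Weight distribution: A_0 = 1, A_3 = 1, A_4 = 1, A_5 = 1. Minimum distance d = 3.

Enumerate all 2^2 = 4 messages m ∈ F_2^2.
For each, compute codeword c = mG in F_2^7, then tally its weight.
  m = 00 → c = 0000000, weight = 0.
  m = 10 → c = 1111000, weight = 4.
  m = 01 → c = 0100101, weight = 3.
  m = 11 → c = 1011101, weight = 5.
Tally weights:
  weight 0: 1 codewords.
  weight 3: 1 codewords.
  weight 4: 1 codewords.
  weight 5: 1 codewords.
Minimum distance d = smallest w > 0 with A_w > 0 = 3.
Sanity: Σ A_w = 4 = 2^2 = 4 ✓.


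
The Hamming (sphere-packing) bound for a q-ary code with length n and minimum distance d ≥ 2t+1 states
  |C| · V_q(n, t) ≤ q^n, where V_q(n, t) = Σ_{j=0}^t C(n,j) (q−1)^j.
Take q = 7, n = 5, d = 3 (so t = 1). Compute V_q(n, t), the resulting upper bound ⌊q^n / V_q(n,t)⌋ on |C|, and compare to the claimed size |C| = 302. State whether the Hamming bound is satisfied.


V_q(n, t) = 31, q^n = 16807, Hamming bound = 542, |C| = 302 ≤ bound (satisfied).

Step 1: Compute V_q(n, t) = Σ_{j=0}^1 C(n, j) (q−1)^j.
  j = 0: C(5,0)·(6)^0 = 1·1 = 1.
  j = 1: C(5,1)·(6)^1 = 5·6 = 30.
  V_q(n, t) = 1 + 30 = 31.
Step 2: q^n = 7^5 = 16807.
Step 3: Hamming bound ⌊q^n / V_q(n,t)⌋ = ⌊16807/31⌋ = 542.
Step 4: Compare |C| = 302 to 542: satisfied.
The claimed |C| lies below the Hamming bound.


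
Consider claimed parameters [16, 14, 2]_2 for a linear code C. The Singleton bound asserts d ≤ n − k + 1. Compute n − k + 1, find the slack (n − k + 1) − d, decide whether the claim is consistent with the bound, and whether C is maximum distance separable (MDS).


Singleton RHS = n − k + 1 = 3, slack = 1, bound satisfied, not MDS.

Singleton bound: d ≤ n − k + 1.
Here n = 16, k = 14, so n − k + 1 = 3.
Given d = 2, check d ≤ 3: YES.
Slack = (n − k + 1) − d = 1.
The code is NOT MDS (slack = 1 > 0).
Description: the claimed parameters are [16, 14, 2]_2; such a code would be non-MDS.


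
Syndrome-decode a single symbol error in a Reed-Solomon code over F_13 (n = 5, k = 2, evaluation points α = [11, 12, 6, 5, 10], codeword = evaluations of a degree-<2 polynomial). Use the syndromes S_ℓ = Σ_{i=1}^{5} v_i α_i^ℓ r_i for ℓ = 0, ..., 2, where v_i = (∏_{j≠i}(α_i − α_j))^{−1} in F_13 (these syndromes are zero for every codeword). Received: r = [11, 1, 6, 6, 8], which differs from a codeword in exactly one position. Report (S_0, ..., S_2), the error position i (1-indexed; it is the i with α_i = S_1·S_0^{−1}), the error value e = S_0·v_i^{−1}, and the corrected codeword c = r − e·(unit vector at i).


S = (1, 6, 10), error at position 3, error magnitude e = 10, c = [11, 1, 9, 6, 8].

Step 1: column multipliers v_i = (∏_{j≠i}(α_i − α_j))^{−1} mod 13.
  i = 1 (α = 11): (11−12)(11−6)(11−5)(11−10) = (−1)·5·6·1 = −30 ≡ 9, so v_1 = 9^{−1} = 3 (mod 13).
  i = 2 (α = 12): (12−11)(12−6)(12−5)(12−10) = 1·6·7·2 = 84 ≡ 6, so v_2 = 6^{−1} = 11 (mod 13).
  i = 3 (α = 6): (6−11)(6−12)(6−5)(6−10) = (−5)·(−6)·1·(−4) = −120 ≡ 10, so v_3 = 10^{−1} = 4 (mod 13).
  i = 4 (α = 5): (5−11)(5−12)(5−6)(5−10) = (−6)·(−7)·(−1)·(−5) = 210 ≡ 2, so v_4 = 2^{−1} = 7 (mod 13).
  i = 5 (α = 10): (10−11)(10−12)(10−6)(10−5) = (−1)·(−2)·4·5 = 40 ≡ 1, so v_5 = 1^{−1} = 1 (mod 13).
  v = [3, 11, 4, 7, 1].
Step 2: syndromes of r = [11, 1, 6, 6, 8] (all sums mod 13).
  S_0 = Σ v_i r_i = 3·11 + 11·1 + 4·6 + 7·6 + 1·8 = 118 ≡ 1.
  S_1 = Σ v_i α_i r_i = 3·11·11 + 11·12·1 + 4·6·6 + 7·5·6 + 1·10·8 = 929 ≡ 6.
  α_i^2 mod 13 = [4, 1, 10, 12, 9].
  S_2 = Σ v_i α_i^2 r_i = 3·4·11 + 11·1·1 + 4·10·6 + 7·12·6 + 1·9·8 = 959 ≡ 10.
  S = (1, 6, 10) ≠ 0, so r is not a codeword (an error is present).
Step 3: locate the error. For a single error e at position i, S_ℓ = v_i·e·α_i^ℓ, so α_err = S_1/S_0.
  S_0^{−1} = 1^{−1} = 1 (mod 13), so α_err = 6·1 = 6 ≡ 6 = α_3. Error position i = 3.
  Consistency check: S_2/S_1 = 10·11 = 110 ≡ 6 = α_err ✓ (single-error assumption holds).
Step 4: error magnitude e = S_0/v_3 = S_0·∏_{j≠3}(α_3 − α_j) = 1·10 = 10 ≡ 10 (mod 13).
Step 5: correct position 3: c_3 = r_3 − e = 6 − 10 ≡ 9 (mod 13). Hence c = [11, 1, 9, 6, 8].
  Check: interpolating c through the α_i gives m(x) = 4 + 3·x (degree < 2) with m(α_i) = c_i for every i, so c is indeed a codeword.


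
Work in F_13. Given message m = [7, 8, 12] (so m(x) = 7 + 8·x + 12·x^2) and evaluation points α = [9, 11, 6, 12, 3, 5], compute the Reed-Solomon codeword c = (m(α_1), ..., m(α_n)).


c = [11, 0, 6, 11, 9, 9]

Message polynomial: m(x) = 7 + 8·x + 12·x^2 (mod 13).
For each evaluation point α_i, compute m(α_i) mod 13:
  α_1 = 9: Horner steps 12 → 12 → 11, so m(9) = 11.
  α_2 = 11: Horner steps 12 → 10 → 0, so m(11) = 0.
  α_3 = 6: Horner steps 12 → 2 → 6, so m(6) = 6.
  α_4 = 12: Horner steps 12 → 9 → 11, so m(12) = 11.
  α_5 = 3: Horner steps 12 → 5 → 9, so m(3) = 9.
  α_6 = 5: Horner steps 12 → 3 → 9, so m(5) = 9.
Codeword c = [11, 0, 6, 11, 9, 9] ∈ F_13^6.


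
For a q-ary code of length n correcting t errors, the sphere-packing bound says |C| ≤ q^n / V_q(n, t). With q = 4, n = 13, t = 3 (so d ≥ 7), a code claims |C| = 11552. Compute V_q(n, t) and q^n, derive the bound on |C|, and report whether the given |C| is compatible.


V_q(n, t) = 8464, q^n = 67108864, Hamming bound = 7928, |C| = 11552 > bound (violated).

Step 1: Compute V_q(n, t) = Σ_{j=0}^3 C(n, j) (q−1)^j.
  j = 0: C(13,0)·(3)^0 = 1·1 = 1.
  j = 1: C(13,1)·(3)^1 = 13·3 = 39.
  j = 2: C(13,2)·(3)^2 = 78·9 = 702.
  j = 3: C(13,3)·(3)^3 = 286·27 = 7722.
  V_q(n, t) = 1 + 39 + 702 + 7722 = 8464.
Step 2: q^n = 4^13 = 67108864.
Step 3: Hamming bound ⌊q^n / V_q(n,t)⌋ = ⌊67108864/8464⌋ = 7928.
Step 4: Compare |C| = 11552 to 7928: violated.
The claimed |C| lies above the Hamming bound, so no 4-ary code of length 13 with d ≥ 7 can have 11552 codewords.


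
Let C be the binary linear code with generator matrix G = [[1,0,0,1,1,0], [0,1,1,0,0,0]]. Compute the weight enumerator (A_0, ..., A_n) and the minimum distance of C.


Weight distribution: A_0 = 1, A_2 = 1, A_3 = 1, A_5 = 1. Minimum distance d = 2.

Enumerate all 2^2 = 4 messages m ∈ F_2^2.
For each, compute codeword c = mG in F_2^6, then tally its weight.
  m = 00 → c = 000000, weight = 0.
  m = 10 → c = 100110, weight = 3.
  m = 01 → c = 011000, weight = 2.
  m = 11 → c = 111110, weight = 5.
Tally weights:
  weight 0: 1 codewords.
  weight 2: 1 codewords.
  weight 3: 1 codewords.
  weight 5: 1 codewords.
Minimum distance d = smallest w > 0 with A_w > 0 = 2.
Sanity: Σ A_w = 4 = 2^2 = 4 ✓.


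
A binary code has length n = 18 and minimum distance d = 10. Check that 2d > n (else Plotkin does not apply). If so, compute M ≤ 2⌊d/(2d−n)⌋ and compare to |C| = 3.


Plotkin bound M ≤ 10; given |C| = 3 ≤ bound (satisfied).

Check applicability: 2d = 20, n = 18.
2d − n = 2 > 0, so Plotkin applies.
Compute d/(2d−n) = 10/2 ≈ 5.0000.
⌊d/(2d−n)⌋ = 5.
Plotkin bound: M ≤ 2·5 = 10.
Given |C| = 3, check: satisfied.
This |C| is below the Plotkin bound.


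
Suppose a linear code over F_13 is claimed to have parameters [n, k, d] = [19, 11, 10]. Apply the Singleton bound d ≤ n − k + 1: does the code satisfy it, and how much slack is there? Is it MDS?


Singleton RHS = n − k + 1 = 9, slack = -1, bound violated (no such code; not MDS).

Singleton bound: d ≤ n − k + 1.
Here n = 19, k = 11, so n − k + 1 = 9.
Given d = 10, check d ≤ 9: NO.
Slack = (n − k + 1) − d = -1.
The slack is negative: d = 10 exceeds n − k + 1 = 9 by 1, so the Singleton bound is violated and no linear [19, 11, 10]_13 code can exist. In particular it is not MDS (MDS requires d = n − k + 1 exactly).
Description: the claimed parameters are [19, 11, 10]_13; such a code would be impossible (violates the Singleton bound).


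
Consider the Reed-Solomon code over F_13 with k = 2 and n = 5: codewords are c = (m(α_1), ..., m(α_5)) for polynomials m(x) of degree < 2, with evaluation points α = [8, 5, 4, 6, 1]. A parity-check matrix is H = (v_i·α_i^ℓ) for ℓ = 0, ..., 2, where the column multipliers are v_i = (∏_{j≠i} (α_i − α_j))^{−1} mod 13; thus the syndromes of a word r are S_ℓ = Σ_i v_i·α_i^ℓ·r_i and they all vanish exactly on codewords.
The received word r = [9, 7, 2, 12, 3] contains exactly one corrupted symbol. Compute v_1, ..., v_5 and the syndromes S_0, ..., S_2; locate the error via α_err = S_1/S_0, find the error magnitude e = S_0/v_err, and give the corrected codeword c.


S = (4, 4, 4), error at position 5, error magnitude e = 3, c = [9, 7, 2, 12, 0].

Step 1: column multipliers v_i = (∏_{j≠i}(α_i − α_j))^{−1} mod 13.
  i = 1 (α = 8): (8−5)(8−4)(8−6)(8−1) = 3·4·2·7 = 168 ≡ 12, so v_1 = 12^{−1} = 12 (mod 13).
  i = 2 (α = 5): (5−8)(5−4)(5−6)(5−1) = (−3)·1·(−1)·4 = 12 ≡ 12, so v_2 = 12^{−1} = 12 (mod 13).
  i = 3 (α = 4): (4−8)(4−5)(4−6)(4−1) = (−4)·(−1)·(−2)·3 = −24 ≡ 2, so v_3 = 2^{−1} = 7 (mod 13).
  i = 4 (α = 6): (6−8)(6−5)(6−4)(6−1) = (−2)·1·2·5 = −20 ≡ 6, so v_4 = 6^{−1} = 11 (mod 13).
  i = 5 (α = 1): (1−8)(1−5)(1−4)(1−6) = (−7)·(−4)·(−3)·(−5) = 420 ≡ 4, so v_5 = 4^{−1} = 10 (mod 13).
  v = [12, 12, 7, 11, 10].
Step 2: syndromes of r = [9, 7, 2, 12, 3] (all sums mod 13).
  S_0 = Σ v_i r_i = 12·9 + 12·7 + 7·2 + 11·12 + 10·3 = 368 ≡ 4.
  S_1 = Σ v_i α_i r_i = 12·8·9 + 12·5·7 + 7·4·2 + 11·6·12 + 10·1·3 = 2162 ≡ 4.
  α_i^2 mod 13 = [12, 12, 3, 10, 1].
  S_2 = Σ v_i α_i^2 r_i = 12·12·9 + 12·12·7 + 7·3·2 + 11·10·12 + 10·1·3 = 3696 ≡ 4.
  S = (4, 4, 4) ≠ 0, so r is not a codeword (an error is present).
Step 3: locate the error. For a single error e at position i, S_ℓ = v_i·e·α_i^ℓ, so α_err = S_1/S_0.
  S_0^{−1} = 4^{−1} = 10 (mod 13), so α_err = 4·10 = 40 ≡ 1 = α_5. Error position i = 5.
  Consistency check: S_2/S_1 = 4·10 = 40 ≡ 1 = α_err ✓ (single-error assumption holds).
Step 4: error magnitude e = S_0/v_5 = S_0·∏_{j≠5}(α_5 − α_j) = 4·4 = 16 ≡ 3 (mod 13).
Step 5: correct position 5: c_5 = r_5 − e = 3 − 3 ≡ 0 (mod 13). Hence c = [9, 7, 2, 12, 0].
  Check: interpolating c through the α_i gives m(x) = 8 + 5·x (degree < 2) with m(α_i) = c_i for every i, so c is indeed a codeword.


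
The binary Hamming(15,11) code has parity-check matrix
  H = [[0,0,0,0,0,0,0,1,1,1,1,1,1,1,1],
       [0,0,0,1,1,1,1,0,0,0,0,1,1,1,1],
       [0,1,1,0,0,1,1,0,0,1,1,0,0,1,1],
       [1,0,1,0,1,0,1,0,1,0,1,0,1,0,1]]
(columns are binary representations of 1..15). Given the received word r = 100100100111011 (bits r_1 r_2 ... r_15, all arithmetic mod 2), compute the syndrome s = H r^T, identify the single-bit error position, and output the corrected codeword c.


s = (1, 1, 1, 0)^T, error position = 14, corrected codeword c = 100100100111001

Compute s = H r^T mod 2 one row at a time:
  s_1 = 0 + 0 + 1 + 1 + 1 + 0 + 1 + 1 = 5 ≡ 1 (mod 2).
  s_2 = 1 + 0 + 0 + 1 + 1 + 0 + 1 + 1 = 5 ≡ 1 (mod 2).
  s_3 = 0 + 0 + 0 + 1 + 1 + 1 + 1 + 1 = 5 ≡ 1 (mod 2).
  s_4 = 1 + 0 + 0 + 1 + 0 + 1 + 0 + 1 = 4 ≡ 0 (mod 2).
s = (1, 1, 1, 0)^T — this equals column 14 of H (binary 1110), so error is at position 14.
Correct: flip bit 14 of r = 100100100111011 to get c = 100100100111001.


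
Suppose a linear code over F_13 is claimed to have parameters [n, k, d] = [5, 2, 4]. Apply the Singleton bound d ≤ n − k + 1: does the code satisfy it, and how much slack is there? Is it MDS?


Singleton RHS = n − k + 1 = 4, slack = 0, bound satisfied, MDS.

Singleton bound: d ≤ n − k + 1.
Here n = 5, k = 2, so n − k + 1 = 4.
Given d = 4, check d ≤ 4: YES.
Slack = (n − k + 1) − d = 0.
The code is MDS (slack = 0).
Description: the claimed parameters are [5, 2, 4]_13; such a code would be MDS (meets Singleton bound).


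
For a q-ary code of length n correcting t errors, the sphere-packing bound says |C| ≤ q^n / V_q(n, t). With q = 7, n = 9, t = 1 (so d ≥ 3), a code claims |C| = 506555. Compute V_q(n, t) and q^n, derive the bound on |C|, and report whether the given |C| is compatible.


V_q(n, t) = 55, q^n = 40353607, Hamming bound = 733701, |C| = 506555 ≤ bound (satisfied).

Step 1: Compute V_q(n, t) = Σ_{j=0}^1 C(n, j) (q−1)^j.
  j = 0: C(9,0)·(6)^0 = 1·1 = 1.
  j = 1: C(9,1)·(6)^1 = 9·6 = 54.
  V_q(n, t) = 1 + 54 = 55.
Step 2: q^n = 7^9 = 40353607.
Step 3: Hamming bound ⌊q^n / V_q(n,t)⌋ = ⌊40353607/55⌋ = 733701.
Step 4: Compare |C| = 506555 to 733701: satisfied.
The claimed |C| lies below the Hamming bound.


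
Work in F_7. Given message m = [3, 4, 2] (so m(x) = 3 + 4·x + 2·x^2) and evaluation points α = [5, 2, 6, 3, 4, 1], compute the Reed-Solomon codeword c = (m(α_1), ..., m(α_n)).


c = [3, 5, 1, 5, 2, 2]

Message polynomial: m(x) = 3 + 4·x + 2·x^2 (mod 7).
For each evaluation point α_i, compute m(α_i) mod 7:
  α_1 = 5: Horner steps 2 → 0 → 3, so m(5) = 3.
  α_2 = 2: Horner steps 2 → 1 → 5, so m(2) = 5.
  α_3 = 6: Horner steps 2 → 2 → 1, so m(6) = 1.
  α_4 = 3: Horner steps 2 → 3 → 5, so m(3) = 5.
  α_5 = 4: Horner steps 2 → 5 → 2, so m(4) = 2.
  α_6 = 1: Horner steps 2 → 6 → 2, so m(1) = 2.
Codeword c = [3, 5, 1, 5, 2, 2] ∈ F_7^6.


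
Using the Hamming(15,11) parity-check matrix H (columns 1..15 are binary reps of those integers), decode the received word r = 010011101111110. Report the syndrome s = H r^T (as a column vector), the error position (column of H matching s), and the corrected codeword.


s = (0, 0, 0, 1)^T, error position = 1, corrected codeword c = 110011101111110

Compute s = H r^T mod 2 one row at a time:
  s_1 = 0 + 1 + 1 + 1 + 1 + 1 + 1 + 0 = 6 ≡ 0 (mod 2).
  s_2 = 0 + 1 + 1 + 1 + 1 + 1 + 1 + 0 = 6 ≡ 0 (mod 2).
  s_3 = 1 + 0 + 1 + 1 + 1 + 1 + 1 + 0 = 6 ≡ 0 (mod 2).
  s_4 = 0 + 0 + 1 + 1 + 1 + 1 + 1 + 0 = 5 ≡ 1 (mod 2).
s = (0, 0, 0, 1)^T — this equals column 1 of H (binary 0001), so error is at position 1.
Correct: flip bit 1 of r = 010011101111110 to get c = 110011101111110.


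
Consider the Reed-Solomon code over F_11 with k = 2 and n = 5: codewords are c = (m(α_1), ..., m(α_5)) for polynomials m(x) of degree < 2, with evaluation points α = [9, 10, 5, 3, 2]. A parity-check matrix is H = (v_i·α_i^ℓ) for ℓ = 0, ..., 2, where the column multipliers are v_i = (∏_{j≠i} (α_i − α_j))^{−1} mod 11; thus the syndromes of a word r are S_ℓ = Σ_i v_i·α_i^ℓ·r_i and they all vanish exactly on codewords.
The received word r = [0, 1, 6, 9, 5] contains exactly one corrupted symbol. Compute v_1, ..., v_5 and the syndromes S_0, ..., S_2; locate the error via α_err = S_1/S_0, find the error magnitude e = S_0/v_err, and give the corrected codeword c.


S = (6, 5, 6), error at position 2, error magnitude e = 8, c = [0, 4, 6, 9, 5].

Step 1: column multipliers v_i = (∏_{j≠i}(α_i − α_j))^{−1} mod 11.
  i = 1 (α = 9): (9−10)(9−5)(9−3)(9−2) = (−1)·4·6·7 = −168 ≡ 8, so v_1 = 8^{−1} = 7 (mod 11).
  i = 2 (α = 10): (10−9)(10−5)(10−3)(10−2) = 1·5·7·8 = 280 ≡ 5, so v_2 = 5^{−1} = 9 (mod 11).
  i = 3 (α = 5): (5−9)(5−10)(5−3)(5−2) = (−4)·(−5)·2·3 = 120 ≡ 10, so v_3 = 10^{−1} = 10 (mod 11).
  i = 4 (α = 3): (3−9)(3−10)(3−5)(3−2) = (−6)·(−7)·(−2)·1 = −84 ≡ 4, so v_4 = 4^{−1} = 3 (mod 11).
  i = 5 (α = 2): (2−9)(2−10)(2−5)(2−3) = (−7)·(−8)·(−3)·(−1) = 168 ≡ 3, so v_5 = 3^{−1} = 4 (mod 11).
  v = [7, 9, 10, 3, 4].
Step 2: syndromes of r = [0, 1, 6, 9, 5] (all sums mod 11).
  S_0 = Σ v_i r_i = 7·0 + 9·1 + 10·6 + 3·9 + 4·5 = 116 ≡ 6.
  S_1 = Σ v_i α_i r_i = 7·9·0 + 9·10·1 + 10·5·6 + 3·3·9 + 4·2·5 = 511 ≡ 5.
  α_i^2 mod 11 = [4, 1, 3, 9, 4].
  S_2 = Σ v_i α_i^2 r_i = 7·4·0 + 9·1·1 + 10·3·6 + 3·9·9 + 4·4·5 = 512 ≡ 6.
  S = (6, 5, 6) ≠ 0, so r is not a codeword (an error is present).
Step 3: locate the error. For a single error e at position i, S_ℓ = v_i·e·α_i^ℓ, so α_err = S_1/S_0.
  S_0^{−1} = 6^{−1} = 2 (mod 11), so α_err = 5·2 = 10 ≡ 10 = α_2. Error position i = 2.
  Consistency check: S_2/S_1 = 6·9 = 54 ≡ 10 = α_err ✓ (single-error assumption holds).
Step 4: error magnitude e = S_0/v_2 = S_0·∏_{j≠2}(α_2 − α_j) = 6·5 = 30 ≡ 8 (mod 11).
Step 5: correct position 2: c_2 = r_2 − e = 1 − 8 ≡ 4 (mod 11). Hence c = [0, 4, 6, 9, 5].
  Check: interpolating c through the α_i gives m(x) = 8 + 4·x (degree < 2) with m(α_i) = c_i for every i, so c is indeed a codeword.


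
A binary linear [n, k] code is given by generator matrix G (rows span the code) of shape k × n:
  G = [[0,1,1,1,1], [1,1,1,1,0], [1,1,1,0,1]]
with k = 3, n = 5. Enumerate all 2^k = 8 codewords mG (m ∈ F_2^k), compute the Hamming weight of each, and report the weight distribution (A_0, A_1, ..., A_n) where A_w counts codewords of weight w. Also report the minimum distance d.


Weight distribution: A_0 = 1, A_2 = 4, A_4 = 3. Minimum distance d = 2.

Enumerate all 2^3 = 8 messages m ∈ F_2^3.
For each, compute codeword c = mG in F_2^5, then tally its weight.
  m = 000 → c = 00000, weight = 0.
  m = 100 → c = 01111, weight = 4.
  m = 010 → c = 11110, weight = 4.
  m = 110 → c = 10001, weight = 2.
  m = 001 → c = 11101, weight = 4.
  m = 101 → c = 10010, weight = 2.
  m = 011 → c = 00011, weight = 2.
  m = 111 → c = 01100, weight = 2.
Tally weights:
  weight 0: 1 codewords.
  weight 2: 4 codewords.
  weight 4: 3 codewords.
Minimum distance d = smallest w > 0 with A_w > 0 = 2.
Sanity: Σ A_w = 8 = 2^3 = 8 ✓.


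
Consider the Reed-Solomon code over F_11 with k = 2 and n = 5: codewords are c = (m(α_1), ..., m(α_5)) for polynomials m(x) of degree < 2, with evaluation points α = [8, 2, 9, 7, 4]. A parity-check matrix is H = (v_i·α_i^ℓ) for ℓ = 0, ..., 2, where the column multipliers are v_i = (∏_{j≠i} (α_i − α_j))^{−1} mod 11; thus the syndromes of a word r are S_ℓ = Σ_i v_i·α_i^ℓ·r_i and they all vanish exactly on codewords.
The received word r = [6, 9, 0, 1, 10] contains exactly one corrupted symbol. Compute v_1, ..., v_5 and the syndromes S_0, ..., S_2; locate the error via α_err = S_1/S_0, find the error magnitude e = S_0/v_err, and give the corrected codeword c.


S = (2, 8, 10), error at position 5, error magnitude e = 2, c = [6, 9, 0, 1, 8].

Step 1: column multipliers v_i = (∏_{j≠i}(α_i − α_j))^{−1} mod 11.
  i = 1 (α = 8): (8−2)(8−9)(8−7)(8−4) = 6·(−1)·1·4 = −24 ≡ 9, so v_1 = 9^{−1} = 5 (mod 11).
  i = 2 (α = 2): (2−8)(2−9)(2−7)(2−4) = (−6)·(−7)·(−5)·(−2) = 420 ≡ 2, so v_2 = 2^{−1} = 6 (mod 11).
  i = 3 (α = 9): (9−8)(9−2)(9−7)(9−4) = 1·7·2·5 = 70 ≡ 4, so v_3 = 4^{−1} = 3 (mod 11).
  i = 4 (α = 7): (7−8)(7−2)(7−9)(7−4) = (−1)·5·(−2)·3 = 30 ≡ 8, so v_4 = 8^{−1} = 7 (mod 11).
  i = 5 (α = 4): (4−8)(4−2)(4−9)(4−7) = (−4)·2·(−5)·(−3) = −120 ≡ 1, so v_5 = 1^{−1} = 1 (mod 11).
  v = [5, 6, 3, 7, 1].
Step 2: syndromes of r = [6, 9, 0, 1, 10] (all sums mod 11).
  S_0 = Σ v_i r_i = 5·6 + 6·9 + 3·0 + 7·1 + 1·10 = 101 ≡ 2.
  S_1 = Σ v_i α_i r_i = 5·8·6 + 6·2·9 + 3·9·0 + 7·7·1 + 1·4·10 = 437 ≡ 8.
  α_i^2 mod 11 = [9, 4, 4, 5, 5].
  S_2 = Σ v_i α_i^2 r_i = 5·9·6 + 6·4·9 + 3·4·0 + 7·5·1 + 1·5·10 = 571 ≡ 10.
  S = (2, 8, 10) ≠ 0, so r is not a codeword (an error is present).
Step 3: locate the error. For a single error e at position i, S_ℓ = v_i·e·α_i^ℓ, so α_err = S_1/S_0.
  S_0^{−1} = 2^{−1} = 6 (mod 11), so α_err = 8·6 = 48 ≡ 4 = α_5. Error position i = 5.
  Consistency check: S_2/S_1 = 10·7 = 70 ≡ 4 = α_err ✓ (single-error assumption holds).
Step 4: error magnitude e = S_0/v_5 = S_0·∏_{j≠5}(α_5 − α_j) = 2·1 = 2 ≡ 2 (mod 11).
Step 5: correct position 5: c_5 = r_5 − e = 10 − 2 ≡ 8 (mod 11). Hence c = [6, 9, 0, 1, 8].
  Check: interpolating c through the α_i gives m(x) = 10 + 5·x (degree < 2) with m(α_i) = c_i for every i, so c is indeed a codeword.


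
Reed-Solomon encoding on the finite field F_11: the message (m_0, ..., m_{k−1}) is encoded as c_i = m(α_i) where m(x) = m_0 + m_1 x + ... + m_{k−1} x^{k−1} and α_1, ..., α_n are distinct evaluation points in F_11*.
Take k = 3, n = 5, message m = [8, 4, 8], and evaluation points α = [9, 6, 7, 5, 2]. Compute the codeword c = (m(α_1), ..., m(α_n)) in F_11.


c = [10, 1, 10, 8, 4]

Message polynomial: m(x) = 8 + 4·x + 8·x^2 (mod 11).
For each evaluation point α_i, compute m(α_i) mod 11:
  α_1 = 9: Horner steps 8 → 10 → 10, so m(9) = 10.
  α_2 = 6: Horner steps 8 → 8 → 1, so m(6) = 1.
  α_3 = 7: Horner steps 8 → 5 → 10, so m(7) = 10.
  α_4 = 5: Horner steps 8 → 0 → 8, so m(5) = 8.
  α_5 = 2: Horner steps 8 → 9 → 4, so m(2) = 4.
Codeword c = [10, 1, 10, 8, 4] ∈ F_11^5.


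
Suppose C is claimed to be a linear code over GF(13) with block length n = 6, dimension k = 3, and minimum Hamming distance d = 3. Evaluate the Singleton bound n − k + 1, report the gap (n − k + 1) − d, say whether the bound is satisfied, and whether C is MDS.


Singleton RHS = n − k + 1 = 4, slack = 1, bound satisfied, not MDS.

Singleton bound: d ≤ n − k + 1.
Here n = 6, k = 3, so n − k + 1 = 4.
Given d = 3, check d ≤ 4: YES.
Slack = (n − k + 1) − d = 1.
The code is NOT MDS (slack = 1 > 0).
Description: the claimed parameters are [6, 3, 3]_13; such a code would be non-MDS.


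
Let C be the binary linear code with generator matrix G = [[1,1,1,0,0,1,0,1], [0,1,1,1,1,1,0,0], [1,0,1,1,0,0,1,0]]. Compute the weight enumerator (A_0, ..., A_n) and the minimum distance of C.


Weight distribution: A_0 = 1, A_4 = 3, A_5 = 4. Minimum distance d = 4.

Enumerate all 2^3 = 8 messages m ∈ F_2^3.
For each, compute codeword c = mG in F_2^8, then tally its weight.
  m = 000 → c = 00000000, weight = 0.
  m = 100 → c = 11100101, weight = 5.
  m = 010 → c = 01111100, weight = 5.
  m = 110 → c = 10011001, weight = 4.
  m = 001 → c = 10110010, weight = 4.
  m = 101 → c = 01010111, weight = 5.
  m = 011 → c = 11001110, weight = 5.
  m = 111 → c = 00101011, weight = 4.
Tally weights:
  weight 0: 1 codewords.
  weight 4: 3 codewords.
  weight 5: 4 codewords.
Minimum distance d = smallest w > 0 with A_w > 0 = 4.
Sanity: Σ A_w = 8 = 2^3 = 8 ✓.


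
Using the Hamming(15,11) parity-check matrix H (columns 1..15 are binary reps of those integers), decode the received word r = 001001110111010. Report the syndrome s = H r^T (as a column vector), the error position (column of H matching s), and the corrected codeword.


s = (1, 0, 0, 1)^T, error position = 9, corrected codeword c = 001001111111010

Compute s = H r^T mod 2 one row at a time:
  s_1 = 1 + 0 + 1 + 1 + 1 + 0 + 1 + 0 = 5 ≡ 1 (mod 2).
  s_2 = 0 + 0 + 1 + 1 + 1 + 0 + 1 + 0 = 4 ≡ 0 (mod 2).
  s_3 = 0 + 1 + 1 + 1 + 1 + 1 + 1 + 0 = 6 ≡ 0 (mod 2).
  s_4 = 0 + 1 + 0 + 1 + 0 + 1 + 0 + 0 = 3 ≡ 1 (mod 2).
s = (1, 0, 0, 1)^T — this equals column 9 of H (binary 1001), so error is at position 9.
Correct: flip bit 9 of r = 001001110111010 to get c = 001001111111010.


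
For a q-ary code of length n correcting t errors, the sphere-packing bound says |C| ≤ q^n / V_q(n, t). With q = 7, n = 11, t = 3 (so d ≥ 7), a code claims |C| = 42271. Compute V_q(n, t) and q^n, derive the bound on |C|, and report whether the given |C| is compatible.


V_q(n, t) = 37687, q^n = 1977326743, Hamming bound = 52467, |C| = 42271 ≤ bound (satisfied).

Step 1: Compute V_q(n, t) = Σ_{j=0}^3 C(n, j) (q−1)^j.
  j = 0: C(11,0)·(6)^0 = 1·1 = 1.
  j = 1: C(11,1)·(6)^1 = 11·6 = 66.
  j = 2: C(11,2)·(6)^2 = 55·36 = 1980.
  j = 3: C(11,3)·(6)^3 = 165·216 = 35640.
  V_q(n, t) = 1 + 66 + 1980 + 35640 = 37687.
Step 2: q^n = 7^11 = 1977326743.
Step 3: Hamming bound ⌊q^n / V_q(n,t)⌋ = ⌊1977326743/37687⌋ = 52467.
Step 4: Compare |C| = 42271 to 52467: satisfied.
The claimed |C| lies below the Hamming bound.


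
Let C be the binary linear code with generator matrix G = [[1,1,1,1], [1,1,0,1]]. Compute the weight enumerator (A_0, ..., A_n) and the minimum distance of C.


Weight distribution: A_0 = 1, A_1 = 1, A_3 = 1, A_4 = 1. Minimum distance d = 1.

Enumerate all 2^2 = 4 messages m ∈ F_2^2.
For each, compute codeword c = mG in F_2^4, then tally its weight.
  m = 00 → c = 0000, weight = 0.
  m = 10 → c = 1111, weight = 4.
  m = 01 → c = 1101, weight = 3.
  m = 11 → c = 0010, weight = 1.
Tally weights:
  weight 0: 1 codewords.
  weight 1: 1 codewords.
  weight 3: 1 codewords.
  weight 4: 1 codewords.
Minimum distance d = smallest w > 0 with A_w > 0 = 1.
Sanity: Σ A_w = 4 = 2^2 = 4 ✓.


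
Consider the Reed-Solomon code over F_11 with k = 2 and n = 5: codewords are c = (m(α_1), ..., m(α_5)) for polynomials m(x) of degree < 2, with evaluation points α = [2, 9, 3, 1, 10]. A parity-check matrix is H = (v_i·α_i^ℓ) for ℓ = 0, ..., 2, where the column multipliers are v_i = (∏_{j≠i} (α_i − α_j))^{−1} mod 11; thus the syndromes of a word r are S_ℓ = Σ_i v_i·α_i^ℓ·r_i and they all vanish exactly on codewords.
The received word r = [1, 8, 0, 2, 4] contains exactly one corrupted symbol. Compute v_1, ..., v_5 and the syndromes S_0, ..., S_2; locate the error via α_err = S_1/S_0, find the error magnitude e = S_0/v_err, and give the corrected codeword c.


S = (5, 1, 9), error at position 2, error magnitude e = 3, c = [1, 5, 0, 2, 4].

Step 1: column multipliers v_i = (∏_{j≠i}(α_i − α_j))^{−1} mod 11.
  i = 1 (α = 2): (2−9)(2−3)(2−1)(2−10) = (−7)·(−1)·1·(−8) = −56 ≡ 10, so v_1 = 10^{−1} = 10 (mod 11).
  i = 2 (α = 9): (9−2)(9−3)(9−1)(9−10) = 7·6·8·(−1) = −336 ≡ 5, so v_2 = 5^{−1} = 9 (mod 11).
  i = 3 (α = 3): (3−2)(3−9)(3−1)(3−10) = 1·(−6)·2·(−7) = 84 ≡ 7, so v_3 = 7^{−1} = 8 (mod 11).
  i = 4 (α = 1): (1−2)(1−9)(1−3)(1−10) = (−1)·(−8)·(−2)·(−9) = 144 ≡ 1, so v_4 = 1^{−1} = 1 (mod 11).
  i = 5 (α = 10): (10−2)(10−9)(10−3)(10−1) = 8·1·7·9 = 504 ≡ 9, so v_5 = 9^{−1} = 5 (mod 11).
  v = [10, 9, 8, 1, 5].
Step 2: syndromes of r = [1, 8, 0, 2, 4] (all sums mod 11).
  S_0 = Σ v_i r_i = 10·1 + 9·8 + 8·0 + 1·2 + 5·4 = 104 ≡ 5.
  S_1 = Σ v_i α_i r_i = 10·2·1 + 9·9·8 + 8·3·0 + 1·1·2 + 5·10·4 = 870 ≡ 1.
  α_i^2 mod 11 = [4, 4, 9, 1, 1].
  S_2 = Σ v_i α_i^2 r_i = 10·4·1 + 9·4·8 + 8·9·0 + 1·1·2 + 5·1·4 = 350 ≡ 9.
  S = (5, 1, 9) ≠ 0, so r is not a codeword (an error is present).
Step 3: locate the error. For a single error e at position i, S_ℓ = v_i·e·α_i^ℓ, so α_err = S_1/S_0.
  S_0^{−1} = 5^{−1} = 9 (mod 11), so α_err = 1·9 = 9 ≡ 9 = α_2. Error position i = 2.
  Consistency check: S_2/S_1 = 9·1 = 9 ≡ 9 = α_err ✓ (single-error assumption holds).
Step 4: error magnitude e = S_0/v_2 = S_0·∏_{j≠2}(α_2 − α_j) = 5·5 = 25 ≡ 3 (mod 11).
Step 5: correct position 2: c_2 = r_2 − e = 8 − 3 ≡ 5 (mod 11). Hence c = [1, 5, 0, 2, 4].
  Check: interpolating c through the α_i gives m(x) = 3 + 10·x (degree < 2) with m(α_i) = c_i for every i, so c is indeed a codeword.


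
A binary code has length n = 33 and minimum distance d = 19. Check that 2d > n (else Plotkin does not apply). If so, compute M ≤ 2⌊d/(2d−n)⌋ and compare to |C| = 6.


Plotkin bound M ≤ 6; given |C| = 6 ≤ bound (satisfied).

Check applicability: 2d = 38, n = 33.
2d − n = 5 > 0, so Plotkin applies.
Compute d/(2d−n) = 19/5 ≈ 3.8000.
⌊d/(2d−n)⌋ = 3.
Plotkin bound: M ≤ 2·3 = 6.
Given |C| = 6, check: satisfied.
This |C| is at the Plotkin bound.


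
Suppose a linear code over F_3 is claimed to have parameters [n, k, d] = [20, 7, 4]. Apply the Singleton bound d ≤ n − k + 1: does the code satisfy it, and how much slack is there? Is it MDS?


Singleton RHS = n − k + 1 = 14, slack = 10, bound satisfied, not MDS.

Singleton bound: d ≤ n − k + 1.
Here n = 20, k = 7, so n − k + 1 = 14.
Given d = 4, check d ≤ 14: YES.
Slack = (n − k + 1) − d = 10.
The code is NOT MDS (slack = 10 > 0).
Description: the claimed parameters are [20, 7, 4]_3; such a code would be non-MDS.


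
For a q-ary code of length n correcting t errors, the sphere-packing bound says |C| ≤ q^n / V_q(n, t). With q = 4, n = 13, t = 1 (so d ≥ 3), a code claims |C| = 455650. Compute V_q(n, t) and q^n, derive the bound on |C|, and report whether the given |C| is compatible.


V_q(n, t) = 40, q^n = 67108864, Hamming bound = 1677721, |C| = 455650 ≤ bound (satisfied).

Step 1: Compute V_q(n, t) = Σ_{j=0}^1 C(n, j) (q−1)^j.
  j = 0: C(13,0)·(3)^0 = 1·1 = 1.
  j = 1: C(13,1)·(3)^1 = 13·3 = 39.
  V_q(n, t) = 1 + 39 = 40.
Step 2: q^n = 4^13 = 67108864.
Step 3: Hamming bound ⌊q^n / V_q(n,t)⌋ = ⌊67108864/40⌋ = 1677721.
Step 4: Compare |C| = 455650 to 1677721: satisfied.
The claimed |C| lies below the Hamming bound.
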